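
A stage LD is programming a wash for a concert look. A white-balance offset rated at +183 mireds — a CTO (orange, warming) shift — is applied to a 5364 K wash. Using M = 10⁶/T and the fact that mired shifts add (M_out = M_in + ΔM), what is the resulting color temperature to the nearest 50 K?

2700 K

M_in = 10⁶/5364 = 186.43 mireds.
M_out = 186.43 + (+183) = 369.43 mireds.
T_out = 10⁶/369.43 = 2706.9 K → 2700 K.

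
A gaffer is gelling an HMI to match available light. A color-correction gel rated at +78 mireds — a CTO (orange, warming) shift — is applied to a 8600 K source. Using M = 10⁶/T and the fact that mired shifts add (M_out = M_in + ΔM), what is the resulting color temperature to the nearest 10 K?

5150 K

M_in = 10⁶/8600 = 116.28 mireds.
M_out = 116.28 + (+78) = 194.28 mireds.
T_out = 10⁶/194.28 = 5147.2 K → 5150 K.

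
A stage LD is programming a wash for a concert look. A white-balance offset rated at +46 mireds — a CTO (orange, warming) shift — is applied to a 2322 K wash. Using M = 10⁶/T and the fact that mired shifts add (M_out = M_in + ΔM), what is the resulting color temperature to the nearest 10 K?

2100 K

M_in = 10⁶/2322 = 430.66 mireds.
M_out = 430.66 + (+46) = 476.66 mireds.
T_out = 10⁶/476.66 = 2097.9 K → 2100 K.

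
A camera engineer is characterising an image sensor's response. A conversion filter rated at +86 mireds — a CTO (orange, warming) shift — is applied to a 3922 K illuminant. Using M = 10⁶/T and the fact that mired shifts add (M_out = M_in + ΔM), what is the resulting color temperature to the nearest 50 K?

M_in = 10⁶/3922 = 254.97 mireds.
M_out = 254.97 + (+86) = 340.97 mireds.
T_out = 10⁶/340.97 = 2932.8 K → 2950 K.

2950 K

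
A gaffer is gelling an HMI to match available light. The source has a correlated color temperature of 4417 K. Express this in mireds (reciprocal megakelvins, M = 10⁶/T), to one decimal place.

226.4 mireds

M = 10⁶ / 4417 = 226.398 → 226.4 mireds.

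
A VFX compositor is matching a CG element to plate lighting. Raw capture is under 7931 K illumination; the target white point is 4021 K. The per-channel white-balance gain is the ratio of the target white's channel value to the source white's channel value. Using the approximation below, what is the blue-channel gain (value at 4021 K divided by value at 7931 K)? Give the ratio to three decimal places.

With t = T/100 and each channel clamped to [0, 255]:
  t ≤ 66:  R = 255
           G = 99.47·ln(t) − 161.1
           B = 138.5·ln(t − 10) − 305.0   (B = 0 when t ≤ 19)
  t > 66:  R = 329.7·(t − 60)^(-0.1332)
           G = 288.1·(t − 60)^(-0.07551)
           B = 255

0.655

At 7931 K (t = 79.31):
  B = 255 by definition for t > 66.
At 4021 K (t = 40.21):
  B = 138.5·ln(40.21 − 10) − 305.0 = 138.5·ln 30.21 − 305.0 = 138.5·3.4082 − 305.0 = 167.032.
Gain = 167.032 / 255.000 = 0.6550 → 0.655.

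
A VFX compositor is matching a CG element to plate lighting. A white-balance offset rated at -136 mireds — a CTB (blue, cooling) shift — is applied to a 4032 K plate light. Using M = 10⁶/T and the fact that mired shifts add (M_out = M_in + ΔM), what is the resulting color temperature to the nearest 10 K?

8930 K

M_in = 10⁶/4032 = 248.02 mireds.
M_out = 248.02 + (-136) = 112.02 mireds.
T_out = 10⁶/112.02 = 8927.3 K → 8930 K.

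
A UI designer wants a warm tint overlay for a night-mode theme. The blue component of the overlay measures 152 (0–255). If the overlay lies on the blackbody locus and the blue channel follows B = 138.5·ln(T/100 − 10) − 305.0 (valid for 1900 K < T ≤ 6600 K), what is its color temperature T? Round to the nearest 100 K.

3700 K

ln(t − 10) = (152 + 305.0) / 138.5 = 3.2996.
t − 10 = e^3.2996 = 27.103, so t = 37.103.
T = 100·t = 3710 K → 3700 K to the nearest 100 K.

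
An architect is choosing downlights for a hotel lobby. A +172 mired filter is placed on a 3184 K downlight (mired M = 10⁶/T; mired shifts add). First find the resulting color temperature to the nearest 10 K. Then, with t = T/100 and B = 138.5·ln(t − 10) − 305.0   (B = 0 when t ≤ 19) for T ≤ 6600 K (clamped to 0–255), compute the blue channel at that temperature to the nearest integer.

22

M_in = 10⁶/3184 = 314.07; M_out = 314.07 + (+172) = 486.07.
T_out = 10⁶/486.07 = 2057.3 K → 2060 K; t = 20.6.
B = 138.5·ln(20.6 − 10) − 305.0 = 138.5·ln 10.6 − 305.0 = 138.5·2.3609 − 305.0 = 21.978.
Rounded: 22.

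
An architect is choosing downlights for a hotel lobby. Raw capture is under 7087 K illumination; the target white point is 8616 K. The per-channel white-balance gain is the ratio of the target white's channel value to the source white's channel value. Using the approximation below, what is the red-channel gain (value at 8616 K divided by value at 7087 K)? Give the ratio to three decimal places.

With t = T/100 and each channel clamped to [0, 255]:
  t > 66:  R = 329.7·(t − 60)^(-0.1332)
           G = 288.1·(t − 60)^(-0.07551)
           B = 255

At 7087 K (t = 70.87):
  R = 329.7·(70.87 − 60)^(-0.1332) = 329.7·10.87^(-0.1332) = 329.7·0.72774 = 239.935.
At 8616 K (t = 86.16):
  R = 329.7·(86.16 − 60)^(-0.1332) = 329.7·26.16^(-0.1332) = 329.7·0.64740 = 213.447.
Gain = 213.447 / 239.935 = 0.8896 → 0.890.

0.890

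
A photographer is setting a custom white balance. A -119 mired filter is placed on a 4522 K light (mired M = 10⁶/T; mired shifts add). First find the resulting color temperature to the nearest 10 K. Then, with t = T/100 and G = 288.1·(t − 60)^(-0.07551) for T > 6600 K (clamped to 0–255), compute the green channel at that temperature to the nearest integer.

M_in = 10⁶/4522 = 221.14; M_out = 221.14 + (-119) = 102.14.
T_out = 10⁶/102.14 = 9790.4 K → 9790 K; t = 97.9.
G = 288.1·(97.9 − 60)^(-0.07551) = 288.1·37.9^(-0.07551) = 288.1·0.75997 = 218.948.
Rounded: 219.

219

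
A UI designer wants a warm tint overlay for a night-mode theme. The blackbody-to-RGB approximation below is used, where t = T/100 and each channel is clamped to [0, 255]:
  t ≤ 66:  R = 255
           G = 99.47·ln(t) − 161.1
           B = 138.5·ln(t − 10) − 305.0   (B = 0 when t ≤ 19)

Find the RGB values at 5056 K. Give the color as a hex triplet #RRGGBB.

t = 5056/100 = 50.56; the t ≤ 66 branch applies.
R = 255 by definition for t ≤ 66.
G = 99.47·ln 50.56 − 161.1 = 99.47·3.9232 − 161.1 = 229.137.
B = 138.5·ln(50.56 − 10) − 305.0 = 138.5·ln 40.56 − 305.0 = 138.5·3.7028 − 305.0 = 207.835.
Rounded: (255, 229, 208).
In hex: #FFE5D0.

#FFE5D0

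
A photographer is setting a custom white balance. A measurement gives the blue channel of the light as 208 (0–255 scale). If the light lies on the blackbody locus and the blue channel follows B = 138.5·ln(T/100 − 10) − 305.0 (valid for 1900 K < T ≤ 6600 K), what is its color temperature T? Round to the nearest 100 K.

5100 K

ln(t − 10) = (208 + 305.0) / 138.5 = 3.7040.
t − 10 = e^3.7040 = 40.608, so t = 50.608.
T = 100·t = 5061 K → 5100 K to the nearest 100 K.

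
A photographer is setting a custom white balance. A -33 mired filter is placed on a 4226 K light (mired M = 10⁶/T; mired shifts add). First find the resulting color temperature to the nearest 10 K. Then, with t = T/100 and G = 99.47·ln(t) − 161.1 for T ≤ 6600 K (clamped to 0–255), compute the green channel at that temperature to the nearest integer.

M_in = 10⁶/4226 = 236.63; M_out = 236.63 + (-33) = 203.63.
T_out = 10⁶/203.63 = 4910.9 K → 4910 K; t = 49.1.
G = 99.47·ln 49.1 − 161.1 = 99.47·3.8939 − 161.1 = 226.222.
Rounded: 226.

226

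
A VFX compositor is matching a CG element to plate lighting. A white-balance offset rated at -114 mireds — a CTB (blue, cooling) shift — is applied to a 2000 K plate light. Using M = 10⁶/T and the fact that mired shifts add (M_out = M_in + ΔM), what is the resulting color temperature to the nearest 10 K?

2590 K

M_in = 10⁶/2000 = 500.00 mireds.
M_out = 500.00 + (-114) = 386.00 mireds.
T_out = 10⁶/386.00 = 2590.7 K → 2590 K.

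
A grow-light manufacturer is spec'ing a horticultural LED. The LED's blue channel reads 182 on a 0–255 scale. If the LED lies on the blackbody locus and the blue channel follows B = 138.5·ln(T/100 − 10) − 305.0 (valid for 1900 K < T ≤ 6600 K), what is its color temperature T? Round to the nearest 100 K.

ln(t − 10) = (182 + 305.0) / 138.5 = 3.5162.
t − 10 = e^3.5162 = 33.658, so t = 43.658.
T = 100·t = 4366 K → 4400 K to the nearest 100 K.

4400 K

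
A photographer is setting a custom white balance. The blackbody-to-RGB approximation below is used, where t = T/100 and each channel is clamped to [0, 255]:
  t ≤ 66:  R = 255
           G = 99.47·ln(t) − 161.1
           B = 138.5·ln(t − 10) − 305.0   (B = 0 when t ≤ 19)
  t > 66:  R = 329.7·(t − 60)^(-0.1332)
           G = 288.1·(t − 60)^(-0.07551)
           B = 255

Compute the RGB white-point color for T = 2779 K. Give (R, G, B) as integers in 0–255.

t = 2779/100 = 27.79; the t ≤ 66 branch applies.
R = 255 by definition for t ≤ 66.
G = 99.47·ln 27.79 − 161.1 = 99.47·3.3247 − 161.1 = 169.606.
B = 138.5·ln(27.79 − 10) − 305.0 = 138.5·ln 17.79 − 305.0 = 138.5·2.8786 − 305.0 = 93.691.
Rounded: (255, 170, 94).

(255, 170, 94)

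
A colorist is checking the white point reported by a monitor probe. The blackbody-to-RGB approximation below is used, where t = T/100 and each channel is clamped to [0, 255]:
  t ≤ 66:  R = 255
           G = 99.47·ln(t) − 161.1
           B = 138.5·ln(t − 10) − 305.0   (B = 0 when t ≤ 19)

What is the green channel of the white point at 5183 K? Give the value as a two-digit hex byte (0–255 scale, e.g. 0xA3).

0xE8

t = 5183/100 = 51.83; the t ≤ 66 branch applies.
G = 99.47·ln 51.83 − 161.1 = 99.47·3.9480 − 161.1 = 231.604.
Rounded: 232; in hex, 0xE8.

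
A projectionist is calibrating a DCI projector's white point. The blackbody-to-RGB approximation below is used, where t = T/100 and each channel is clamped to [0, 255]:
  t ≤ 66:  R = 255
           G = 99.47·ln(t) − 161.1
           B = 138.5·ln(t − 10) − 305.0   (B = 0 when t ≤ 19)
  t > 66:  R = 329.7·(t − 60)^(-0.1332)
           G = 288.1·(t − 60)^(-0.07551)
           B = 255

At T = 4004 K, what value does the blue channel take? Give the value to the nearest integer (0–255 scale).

166

t = 4004/100 = 40.04; the t ≤ 66 branch applies.
B = 138.5·ln(40.04 − 10) − 305.0 = 138.5·ln 30.04 − 305.0 = 138.5·3.4025 − 305.0 = 166.250.
Rounded: 166.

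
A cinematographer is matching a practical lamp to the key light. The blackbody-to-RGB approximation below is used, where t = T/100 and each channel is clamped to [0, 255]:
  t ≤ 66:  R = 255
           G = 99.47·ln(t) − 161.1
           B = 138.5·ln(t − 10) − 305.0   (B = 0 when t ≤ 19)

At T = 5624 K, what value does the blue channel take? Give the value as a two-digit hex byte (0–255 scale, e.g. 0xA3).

t = 5624/100 = 56.24; the t ≤ 66 branch applies.
B = 138.5·ln(56.24 − 10) − 305.0 = 138.5·ln 46.24 − 305.0 = 138.5·3.8338 − 305.0 = 225.988.
Rounded: 226; in hex, 0xE2.

0xE2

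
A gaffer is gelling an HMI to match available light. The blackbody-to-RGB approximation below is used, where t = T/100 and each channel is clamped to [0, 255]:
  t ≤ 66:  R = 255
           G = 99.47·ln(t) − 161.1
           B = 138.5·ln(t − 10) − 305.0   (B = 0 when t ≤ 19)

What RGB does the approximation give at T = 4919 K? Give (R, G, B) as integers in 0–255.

t = 4919/100 = 49.19; the t ≤ 66 branch applies.
R = 255 by definition for t ≤ 66.
G = 99.47·ln 49.19 − 161.1 = 99.47·3.8957 − 161.1 = 226.404.
B = 138.5·ln(49.19 − 10) − 305.0 = 138.5·ln 39.19 − 305.0 = 138.5·3.6684 − 305.0 = 203.076.
Rounded: (255, 226, 203).

(255, 226, 203)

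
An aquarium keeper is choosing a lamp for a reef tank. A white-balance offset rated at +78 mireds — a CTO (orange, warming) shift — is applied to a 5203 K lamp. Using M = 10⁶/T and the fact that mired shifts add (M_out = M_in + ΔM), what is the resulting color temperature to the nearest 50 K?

M_in = 10⁶/5203 = 192.20 mireds.
M_out = 192.20 + (+78) = 270.20 mireds.
T_out = 10⁶/270.20 = 3701.0 K → 3700 K.

3700 K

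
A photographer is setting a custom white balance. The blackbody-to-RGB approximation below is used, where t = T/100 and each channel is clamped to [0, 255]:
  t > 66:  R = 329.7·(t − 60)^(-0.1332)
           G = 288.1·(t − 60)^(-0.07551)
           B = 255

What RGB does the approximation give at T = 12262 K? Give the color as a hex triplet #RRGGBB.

#BED3FF

t = 12262/100 = 122.62; the t > 66 branch applies.
R = 329.7·(122.62 − 60)^(-0.1332) = 329.7·62.62^(-0.1332) = 329.7·0.57634 = 190.019.
G = 288.1·(122.62 − 60)^(-0.07551) = 288.1·62.62^(-0.07551) = 288.1·0.73170 = 210.801.
B = 255 by definition for t > 66.
Rounded: (190, 211, 255).
In hex: #BED3FF.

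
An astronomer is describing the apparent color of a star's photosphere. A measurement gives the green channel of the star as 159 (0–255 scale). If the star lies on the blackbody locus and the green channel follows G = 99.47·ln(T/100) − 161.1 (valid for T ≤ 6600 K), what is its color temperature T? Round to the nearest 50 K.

ln t = (159 + 161.1) / 99.47 = 3.2181.
t = e^3.2181 = 24.980.
T = 100·t = 2498 K → 2500 K to the nearest 50 K.

2500 K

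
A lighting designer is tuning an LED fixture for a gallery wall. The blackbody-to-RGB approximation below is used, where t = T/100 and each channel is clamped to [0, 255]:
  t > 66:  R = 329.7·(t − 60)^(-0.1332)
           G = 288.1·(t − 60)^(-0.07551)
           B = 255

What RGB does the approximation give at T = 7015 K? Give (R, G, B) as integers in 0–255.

(242, 242, 255)

t = 7015/100 = 70.15; the t > 66 branch applies.
R = 329.7·(70.15 − 60)^(-0.1332) = 329.7·10.15^(-0.1332) = 329.7·0.73441 = 242.135.
G = 288.1·(70.15 − 60)^(-0.07551) = 288.1·10.15^(-0.07551) = 288.1·0.83946 = 241.849.
B = 255 by definition for t > 66.
Rounded: (242, 242, 255).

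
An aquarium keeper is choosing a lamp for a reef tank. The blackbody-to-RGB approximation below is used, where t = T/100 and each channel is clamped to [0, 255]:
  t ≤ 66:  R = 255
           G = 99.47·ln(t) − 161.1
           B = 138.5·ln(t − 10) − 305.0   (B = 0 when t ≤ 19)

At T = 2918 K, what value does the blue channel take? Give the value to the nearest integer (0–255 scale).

t = 2918/100 = 29.18; the t ≤ 66 branch applies.
B = 138.5·ln(29.18 − 10) − 305.0 = 138.5·ln 19.18 − 305.0 = 138.5·2.9539 − 305.0 = 104.111.
Rounded: 104.

104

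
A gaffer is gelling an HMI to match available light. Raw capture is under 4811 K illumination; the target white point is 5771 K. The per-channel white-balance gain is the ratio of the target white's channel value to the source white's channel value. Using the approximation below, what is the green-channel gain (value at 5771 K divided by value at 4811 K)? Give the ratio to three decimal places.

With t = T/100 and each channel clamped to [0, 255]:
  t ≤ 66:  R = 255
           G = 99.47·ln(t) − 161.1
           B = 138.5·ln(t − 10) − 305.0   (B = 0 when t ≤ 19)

At 4811 K (t = 48.11):
  G = 99.47·ln 48.11 − 161.1 = 99.47·3.8735 − 161.1 = 224.196.
At 5771 K (t = 57.71):
  G = 99.47·ln 57.71 − 161.1 = 99.47·4.0554 − 161.1 = 242.294.
Gain = 242.294 / 224.196 = 1.0807 → 1.081.

1.081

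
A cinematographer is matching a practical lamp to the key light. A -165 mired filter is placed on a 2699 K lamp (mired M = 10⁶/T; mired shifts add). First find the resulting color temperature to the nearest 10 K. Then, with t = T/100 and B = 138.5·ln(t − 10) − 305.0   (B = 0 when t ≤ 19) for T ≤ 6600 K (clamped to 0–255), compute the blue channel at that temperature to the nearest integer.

201

M_in = 10⁶/2699 = 370.51; M_out = 370.51 + (-165) = 205.51.
T_out = 10⁶/205.51 = 4866.0 K → 4870 K; t = 48.7.
B = 138.5·ln(48.7 − 10) − 305.0 = 138.5·ln 38.7 − 305.0 = 138.5·3.6558 − 305.0 = 201.334.
Rounded: 201.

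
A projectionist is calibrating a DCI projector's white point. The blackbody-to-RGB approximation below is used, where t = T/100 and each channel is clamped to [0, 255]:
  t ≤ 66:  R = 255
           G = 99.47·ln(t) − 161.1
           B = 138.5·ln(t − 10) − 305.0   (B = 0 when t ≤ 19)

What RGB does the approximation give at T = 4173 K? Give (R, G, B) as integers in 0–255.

t = 4173/100 = 41.73; the t ≤ 66 branch applies.
R = 255 by definition for t ≤ 66.
G = 99.47·ln 41.73 − 161.1 = 99.47·3.7312 − 161.1 = 210.044.
B = 138.5·ln(41.73 − 10) − 305.0 = 138.5·ln 31.73 − 305.0 = 138.5·3.4573 − 305.0 = 173.831.
Rounded: (255, 210, 174).

(255, 210, 174)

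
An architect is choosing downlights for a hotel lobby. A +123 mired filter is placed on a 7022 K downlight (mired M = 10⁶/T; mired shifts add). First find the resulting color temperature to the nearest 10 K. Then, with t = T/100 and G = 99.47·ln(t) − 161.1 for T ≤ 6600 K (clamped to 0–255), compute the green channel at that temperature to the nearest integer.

200

M_in = 10⁶/7022 = 142.41; M_out = 142.41 + (+123) = 265.41.
T_out = 10⁶/265.41 = 3767.8 K → 3770 K; t = 37.7.
G = 99.47·ln 37.7 − 161.1 = 99.47·3.6297 − 161.1 = 199.942.
Rounded: 200.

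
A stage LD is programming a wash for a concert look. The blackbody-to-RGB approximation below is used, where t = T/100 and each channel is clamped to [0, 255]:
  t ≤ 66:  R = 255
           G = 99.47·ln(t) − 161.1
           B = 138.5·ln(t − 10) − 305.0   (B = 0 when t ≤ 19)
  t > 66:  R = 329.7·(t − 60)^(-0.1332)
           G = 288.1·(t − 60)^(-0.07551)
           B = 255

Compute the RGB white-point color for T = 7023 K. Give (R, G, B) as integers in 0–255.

(242, 242, 255)

t = 7023/100 = 70.23; the t > 66 branch applies.
R = 329.7·(70.23 − 60)^(-0.1332) = 329.7·10.23^(-0.1332) = 329.7·0.73364 = 241.882.
G = 288.1·(70.23 − 60)^(-0.07551) = 288.1·10.23^(-0.07551) = 288.1·0.83897 = 241.706.
B = 255 by definition for t > 66.
Rounded: (242, 242, 255).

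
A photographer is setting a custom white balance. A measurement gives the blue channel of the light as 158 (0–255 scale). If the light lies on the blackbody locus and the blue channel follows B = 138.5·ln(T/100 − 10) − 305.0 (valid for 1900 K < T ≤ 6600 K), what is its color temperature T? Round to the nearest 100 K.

ln(t − 10) = (158 + 305.0) / 138.5 = 3.3430.
t − 10 = e^3.3430 = 28.303, so t = 38.303.
T = 100·t = 3830 K → 3800 K to the nearest 100 K.

3800 K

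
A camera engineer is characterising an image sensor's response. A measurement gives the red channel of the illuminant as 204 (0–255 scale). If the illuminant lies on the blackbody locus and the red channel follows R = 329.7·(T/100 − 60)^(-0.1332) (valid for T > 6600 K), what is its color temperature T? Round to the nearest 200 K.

9600 K

(t − 60)^(-0.1332) = 204/329.7 = 0.61874.
t − 60 = 0.61874^(1/-0.1332) = 0.61874^(-7.508) = 36.748, so t = 96.748.
T = 100·t = 9675 K → 9600 K to the nearest 200 K.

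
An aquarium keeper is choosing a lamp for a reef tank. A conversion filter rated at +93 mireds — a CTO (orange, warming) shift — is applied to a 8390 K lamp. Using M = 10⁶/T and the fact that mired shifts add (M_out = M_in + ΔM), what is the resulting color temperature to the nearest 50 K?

M_in = 10⁶/8390 = 119.19 mireds.
M_out = 119.19 + (+93) = 212.19 mireds.
T_out = 10⁶/212.19 = 4712.8 K → 4700 K.

4700 K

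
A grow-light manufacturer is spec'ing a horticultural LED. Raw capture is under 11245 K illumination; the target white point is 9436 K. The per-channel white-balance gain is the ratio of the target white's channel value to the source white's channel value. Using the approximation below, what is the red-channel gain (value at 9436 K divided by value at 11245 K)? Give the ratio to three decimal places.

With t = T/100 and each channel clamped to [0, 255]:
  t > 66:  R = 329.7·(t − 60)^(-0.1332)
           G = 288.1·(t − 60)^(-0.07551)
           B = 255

At 11245 K (t = 112.45):
  R = 329.7·(112.45 − 60)^(-0.1332) = 329.7·52.45^(-0.1332) = 329.7·0.59011 = 194.558.
At 9436 K (t = 94.36):
  R = 329.7·(94.36 − 60)^(-0.1332) = 329.7·34.36^(-0.1332) = 329.7·0.62431 = 205.834.
Gain = 205.834 / 194.558 = 1.0580 → 1.058.

1.058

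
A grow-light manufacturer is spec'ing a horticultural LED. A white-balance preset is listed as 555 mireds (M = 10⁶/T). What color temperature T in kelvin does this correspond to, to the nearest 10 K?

1800 K

T = 10⁶ / 555 = 1801.80 K → 1800 K.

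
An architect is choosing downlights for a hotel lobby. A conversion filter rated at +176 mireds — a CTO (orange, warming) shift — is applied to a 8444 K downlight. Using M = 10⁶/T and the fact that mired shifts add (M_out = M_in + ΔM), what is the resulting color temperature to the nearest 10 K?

M_in = 10⁶/8444 = 118.43 mireds.
M_out = 118.43 + (+176) = 294.43 mireds.
T_out = 10⁶/294.43 = 3396.4 K → 3400 K.

3400 K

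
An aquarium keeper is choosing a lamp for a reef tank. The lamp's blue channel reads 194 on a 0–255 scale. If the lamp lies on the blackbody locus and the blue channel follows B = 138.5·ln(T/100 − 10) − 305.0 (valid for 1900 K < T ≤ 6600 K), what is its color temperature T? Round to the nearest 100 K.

4700 K

ln(t − 10) = (194 + 305.0) / 138.5 = 3.6029.
t − 10 = e^3.6029 = 36.704, so t = 46.704.
T = 100·t = 4670 K → 4700 K to the nearest 100 K.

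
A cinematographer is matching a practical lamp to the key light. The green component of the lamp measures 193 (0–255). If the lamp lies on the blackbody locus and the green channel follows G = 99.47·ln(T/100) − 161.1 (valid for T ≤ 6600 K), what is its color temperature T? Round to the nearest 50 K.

3500 K

ln t = (193 + 161.1) / 99.47 = 3.5599.
t = e^3.5599 = 35.159.
T = 100·t = 3516 K → 3500 K to the nearest 50 K.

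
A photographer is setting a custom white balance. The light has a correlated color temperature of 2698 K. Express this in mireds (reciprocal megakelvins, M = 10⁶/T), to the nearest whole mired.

371 mireds

M = 10⁶ / 2698 = 370.645 → 371 mireds.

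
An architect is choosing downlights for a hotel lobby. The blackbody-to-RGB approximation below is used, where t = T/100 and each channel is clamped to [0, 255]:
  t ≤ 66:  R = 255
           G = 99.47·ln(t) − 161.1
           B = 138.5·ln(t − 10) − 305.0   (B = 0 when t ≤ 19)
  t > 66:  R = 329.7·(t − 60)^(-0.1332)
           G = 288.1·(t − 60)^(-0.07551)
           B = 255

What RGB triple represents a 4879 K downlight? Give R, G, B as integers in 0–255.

R=255, G=226, B=202

t = 4879/100 = 48.79; the t ≤ 66 branch applies.
R = 255 by definition for t ≤ 66.
G = 99.47·ln 48.79 − 161.1 = 99.47·3.8875 − 161.1 = 225.592.
B = 138.5·ln(48.79 − 10) − 305.0 = 138.5·ln 38.79 − 305.0 = 138.5·3.6582 − 305.0 = 201.656.
Rounded: (255, 226, 202).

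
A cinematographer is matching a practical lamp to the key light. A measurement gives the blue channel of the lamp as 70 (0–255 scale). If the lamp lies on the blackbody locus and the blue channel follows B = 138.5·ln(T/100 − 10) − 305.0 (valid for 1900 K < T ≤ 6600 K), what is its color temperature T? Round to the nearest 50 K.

2500 K

ln(t − 10) = (70 + 305.0) / 138.5 = 2.7076.
t − 10 = e^2.7076 = 14.993, so t = 24.993.
T = 100·t = 2499 K → 2500 K to the nearest 50 K.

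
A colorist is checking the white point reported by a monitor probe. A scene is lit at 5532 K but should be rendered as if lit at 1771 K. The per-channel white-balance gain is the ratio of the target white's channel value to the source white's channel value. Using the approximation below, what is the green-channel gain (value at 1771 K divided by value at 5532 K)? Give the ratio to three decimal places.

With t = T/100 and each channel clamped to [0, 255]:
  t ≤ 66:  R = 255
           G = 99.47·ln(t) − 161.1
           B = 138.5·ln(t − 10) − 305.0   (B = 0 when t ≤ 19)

At 5532 K (t = 55.32):
  G = 99.47·ln 55.32 − 161.1 = 99.47·4.0131 − 161.1 = 238.086.
At 1771 K (t = 17.71):
  G = 99.47·ln 17.71 − 161.1 = 99.47·2.8741 − 161.1 = 124.790.
Gain = 124.790 / 238.086 = 0.5241 → 0.524.

0.524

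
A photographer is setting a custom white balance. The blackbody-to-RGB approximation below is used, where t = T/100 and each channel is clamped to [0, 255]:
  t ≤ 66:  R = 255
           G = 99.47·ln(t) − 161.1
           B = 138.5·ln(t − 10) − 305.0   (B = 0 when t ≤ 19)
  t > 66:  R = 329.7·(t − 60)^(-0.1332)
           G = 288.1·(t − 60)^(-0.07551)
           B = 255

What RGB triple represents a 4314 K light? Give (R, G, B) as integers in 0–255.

(255, 213, 180)

t = 4314/100 = 43.14; the t ≤ 66 branch applies.
R = 255 by definition for t ≤ 66.
G = 99.47·ln 43.14 − 161.1 = 99.47·3.7645 − 161.1 = 213.350.
B = 138.5·ln(43.14 − 10) − 305.0 = 138.5·ln 33.14 − 305.0 = 138.5·3.5007 − 305.0 = 179.853.
Rounded: (255, 213, 180).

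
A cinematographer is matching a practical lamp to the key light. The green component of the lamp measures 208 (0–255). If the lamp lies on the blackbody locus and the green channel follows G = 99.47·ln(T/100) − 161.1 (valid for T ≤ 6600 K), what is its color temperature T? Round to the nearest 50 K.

ln t = (208 + 161.1) / 99.47 = 3.7107.
t = e^3.7107 = 40.881.
T = 100·t = 4088 K → 4100 K to the nearest 50 K.

4100 K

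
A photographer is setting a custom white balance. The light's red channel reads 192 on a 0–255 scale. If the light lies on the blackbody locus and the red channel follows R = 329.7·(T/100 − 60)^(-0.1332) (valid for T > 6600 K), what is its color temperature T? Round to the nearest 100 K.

11800 K

(t − 60)^(-0.1332) = 192/329.7 = 0.58235.
t − 60 = 0.58235^(1/-0.1332) = 0.58235^(-7.508) = 57.929, so t = 117.929.
T = 100·t = 11793 K → 11800 K to the nearest 100 K.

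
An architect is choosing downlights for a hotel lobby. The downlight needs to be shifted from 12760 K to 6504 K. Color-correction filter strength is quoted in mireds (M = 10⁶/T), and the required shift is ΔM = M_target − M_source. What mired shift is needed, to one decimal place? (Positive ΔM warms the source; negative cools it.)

+75.4 mireds

M_source = 10⁶/12760 = 78.370; M_target = 10⁶/6504 = 153.752.
ΔM = 153.752 − 78.370 = 75.382 → +75.4 mireds, a warming shift.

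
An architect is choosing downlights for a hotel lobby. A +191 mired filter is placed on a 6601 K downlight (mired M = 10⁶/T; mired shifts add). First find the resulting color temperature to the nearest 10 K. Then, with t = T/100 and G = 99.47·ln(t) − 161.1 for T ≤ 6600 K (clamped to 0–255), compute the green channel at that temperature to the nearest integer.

175

M_in = 10⁶/6601 = 151.49; M_out = 151.49 + (+191) = 342.49.
T_out = 10⁶/342.49 = 2919.8 K → 2920 K; t = 29.2.
G = 99.47·ln 29.2 − 161.1 = 99.47·3.3742 − 161.1 = 174.529.
Rounded: 175.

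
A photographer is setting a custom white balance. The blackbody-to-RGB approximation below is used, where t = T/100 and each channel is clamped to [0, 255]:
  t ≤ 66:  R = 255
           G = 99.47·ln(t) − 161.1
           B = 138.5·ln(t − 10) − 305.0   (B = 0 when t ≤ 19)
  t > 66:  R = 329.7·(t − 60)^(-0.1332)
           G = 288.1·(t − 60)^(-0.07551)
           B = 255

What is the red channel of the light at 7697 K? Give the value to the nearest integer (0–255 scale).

226

t = 7697/100 = 76.97; the t > 66 branch applies.
R = 329.7·(76.97 − 60)^(-0.1332) = 329.7·16.97^(-0.1332) = 329.7·0.68581 = 226.113.
Rounded: 226.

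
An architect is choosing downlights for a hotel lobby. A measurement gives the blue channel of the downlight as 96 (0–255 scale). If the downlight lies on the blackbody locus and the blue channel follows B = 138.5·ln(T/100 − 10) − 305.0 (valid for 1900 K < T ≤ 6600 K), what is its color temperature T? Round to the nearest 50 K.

ln(t − 10) = (96 + 305.0) / 138.5 = 2.8953.
t − 10 = e^2.8953 = 18.089, so t = 28.089.
T = 100·t = 2809 K → 2800 K to the nearest 50 K.

2800 K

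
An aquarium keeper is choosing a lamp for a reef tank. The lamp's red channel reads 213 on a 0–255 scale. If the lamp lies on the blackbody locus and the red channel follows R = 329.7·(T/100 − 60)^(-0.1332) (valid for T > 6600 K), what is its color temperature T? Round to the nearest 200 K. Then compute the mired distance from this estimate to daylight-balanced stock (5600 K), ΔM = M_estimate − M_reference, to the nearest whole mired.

-62 mireds

(t − 60)^(-0.1332) = 213/329.7 = 0.64604.
t − 60 = 0.64604^(1/-0.1332) = 0.64604^(-7.508) = 26.575, so t = 86.575.
T = 100·t = 8657 K → 8600 K to the nearest 200 K.
M_estimate = 10⁶/8600 = 116.28; M_reference = 10⁶/5600 = 178.57.
ΔM = 116.28 − 178.57 = -62.29 → -62 mireds.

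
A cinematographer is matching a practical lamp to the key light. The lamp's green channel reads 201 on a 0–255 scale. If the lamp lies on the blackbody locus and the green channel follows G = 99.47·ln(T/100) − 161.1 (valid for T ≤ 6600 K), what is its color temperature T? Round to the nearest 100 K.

ln t = (201 + 161.1) / 99.47 = 3.6403.
t = e^3.6403 = 38.103.
T = 100·t = 3810 K → 3800 K to the nearest 100 K.

3800 K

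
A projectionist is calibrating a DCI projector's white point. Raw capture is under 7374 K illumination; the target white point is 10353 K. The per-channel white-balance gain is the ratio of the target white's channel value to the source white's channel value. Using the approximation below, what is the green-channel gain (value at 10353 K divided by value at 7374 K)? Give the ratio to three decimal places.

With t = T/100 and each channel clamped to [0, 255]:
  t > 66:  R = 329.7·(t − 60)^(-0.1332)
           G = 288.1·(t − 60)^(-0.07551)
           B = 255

At 7374 K (t = 73.74):
  G = 288.1·(73.74 − 60)^(-0.07551) = 288.1·13.74^(-0.07551) = 288.1·0.82048 = 236.382.
At 10353 K (t = 103.53):
  G = 288.1·(103.53 − 60)^(-0.07551) = 288.1·43.53^(-0.07551) = 288.1·0.75206 = 216.670.
Gain = 216.670 / 236.382 = 0.9166 → 0.917.

0.917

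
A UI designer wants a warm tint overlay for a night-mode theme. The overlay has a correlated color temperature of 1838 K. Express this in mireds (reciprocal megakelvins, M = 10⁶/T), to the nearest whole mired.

M = 10⁶ / 1838 = 544.070 → 544 mireds.

544 mireds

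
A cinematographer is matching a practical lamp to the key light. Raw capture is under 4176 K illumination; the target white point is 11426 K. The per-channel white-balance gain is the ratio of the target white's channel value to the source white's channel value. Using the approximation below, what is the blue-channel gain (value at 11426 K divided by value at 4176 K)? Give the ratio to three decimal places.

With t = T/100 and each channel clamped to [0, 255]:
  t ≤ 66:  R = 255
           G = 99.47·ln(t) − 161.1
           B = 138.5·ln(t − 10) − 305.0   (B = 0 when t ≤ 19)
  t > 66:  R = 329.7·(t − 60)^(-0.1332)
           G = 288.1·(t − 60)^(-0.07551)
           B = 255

At 4176 K (t = 41.76):
  B = 138.5·ln(41.76 − 10) − 305.0 = 138.5·ln 31.76 − 305.0 = 138.5·3.4582 − 305.0 = 173.962.
At 11426 K (t = 114.26):
  B = 255 by definition for t > 66.
Gain = 255.000 / 173.962 = 1.4658 → 1.466.

1.466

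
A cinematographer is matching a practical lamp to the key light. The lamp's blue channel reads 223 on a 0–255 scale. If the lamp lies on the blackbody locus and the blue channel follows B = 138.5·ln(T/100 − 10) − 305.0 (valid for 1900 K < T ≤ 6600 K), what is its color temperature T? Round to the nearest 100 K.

5500 K

ln(t − 10) = (223 + 305.0) / 138.5 = 3.8123.
t − 10 = e^3.8123 = 45.253, so t = 55.253.
T = 100·t = 5525 K → 5500 K to the nearest 100 K.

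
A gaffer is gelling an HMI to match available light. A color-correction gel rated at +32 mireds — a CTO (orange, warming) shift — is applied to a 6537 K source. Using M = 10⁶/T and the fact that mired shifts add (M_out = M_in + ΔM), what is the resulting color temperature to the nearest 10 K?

5410 K

M_in = 10⁶/6537 = 152.98 mireds.
M_out = 152.98 + (+32) = 184.98 mireds.
T_out = 10⁶/184.98 = 5406.1 K → 5410 K.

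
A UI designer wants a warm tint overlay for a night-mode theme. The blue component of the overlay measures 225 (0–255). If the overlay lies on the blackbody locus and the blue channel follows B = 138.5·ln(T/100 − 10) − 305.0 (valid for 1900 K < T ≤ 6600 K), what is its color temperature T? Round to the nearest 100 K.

5600 K

ln(t − 10) = (225 + 305.0) / 138.5 = 3.8267.
t − 10 = e^3.8267 = 45.911, so t = 55.911.
T = 100·t = 5591 K → 5600 K to the nearest 100 K.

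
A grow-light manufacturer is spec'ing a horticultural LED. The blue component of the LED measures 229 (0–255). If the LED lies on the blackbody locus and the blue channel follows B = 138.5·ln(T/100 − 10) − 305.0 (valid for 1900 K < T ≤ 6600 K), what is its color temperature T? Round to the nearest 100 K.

ln(t − 10) = (229 + 305.0) / 138.5 = 3.8556.
t − 10 = e^3.8556 = 47.257, so t = 57.257.
T = 100·t = 5726 K → 5700 K to the nearest 100 K.

5700 K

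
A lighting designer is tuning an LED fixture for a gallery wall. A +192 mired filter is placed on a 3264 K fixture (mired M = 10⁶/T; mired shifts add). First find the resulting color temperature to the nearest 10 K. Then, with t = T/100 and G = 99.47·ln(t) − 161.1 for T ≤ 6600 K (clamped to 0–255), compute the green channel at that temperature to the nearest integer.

M_in = 10⁶/3264 = 306.37; M_out = 306.37 + (+192) = 498.37.
T_out = 10⁶/498.37 = 2006.5 K → 2010 K; t = 20.1.
G = 99.47·ln 20.1 − 161.1 = 99.47·3.0007 − 161.1 = 137.382.
Rounded: 137.

137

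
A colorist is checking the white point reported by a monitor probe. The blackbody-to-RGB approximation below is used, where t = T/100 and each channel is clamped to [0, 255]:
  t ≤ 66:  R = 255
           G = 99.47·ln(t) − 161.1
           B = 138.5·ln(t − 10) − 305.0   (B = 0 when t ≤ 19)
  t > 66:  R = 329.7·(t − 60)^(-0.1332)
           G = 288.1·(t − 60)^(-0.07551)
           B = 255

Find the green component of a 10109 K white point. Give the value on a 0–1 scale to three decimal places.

0.853

t = 10109/100 = 101.09; the t > 66 branch applies.
G = 288.1·(101.09 − 60)^(-0.07551) = 288.1·41.09^(-0.07551) = 288.1·0.75535 = 217.616.
On a 0–1 scale: 217.616/255 = 0.8534 → 0.853.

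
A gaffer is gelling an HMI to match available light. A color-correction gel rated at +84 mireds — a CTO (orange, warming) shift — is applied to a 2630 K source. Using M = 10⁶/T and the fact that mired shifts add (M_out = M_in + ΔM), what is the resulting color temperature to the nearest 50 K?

2150 K

M_in = 10⁶/2630 = 380.23 mireds.
M_out = 380.23 + (+84) = 464.23 mireds.
T_out = 10⁶/464.23 = 2154.1 K → 2150 K.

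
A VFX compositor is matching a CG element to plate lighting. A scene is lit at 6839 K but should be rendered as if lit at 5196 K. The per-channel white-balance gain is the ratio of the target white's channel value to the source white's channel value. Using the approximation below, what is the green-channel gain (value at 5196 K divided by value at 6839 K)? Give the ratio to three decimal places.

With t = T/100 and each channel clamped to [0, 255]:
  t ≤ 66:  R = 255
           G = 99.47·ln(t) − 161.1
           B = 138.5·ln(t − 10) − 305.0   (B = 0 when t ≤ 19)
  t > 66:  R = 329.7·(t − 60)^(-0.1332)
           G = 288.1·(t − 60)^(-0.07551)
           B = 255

0.945

At 6839 K (t = 68.39):
  G = 288.1·(68.39 − 60)^(-0.07551) = 288.1·8.39^(-0.07551) = 288.1·0.85162 = 245.352.
At 5196 K (t = 51.96):
  G = 99.47·ln 51.96 − 161.1 = 99.47·3.9505 − 161.1 = 231.854.
Gain = 231.854 / 245.352 = 0.9450 → 0.945.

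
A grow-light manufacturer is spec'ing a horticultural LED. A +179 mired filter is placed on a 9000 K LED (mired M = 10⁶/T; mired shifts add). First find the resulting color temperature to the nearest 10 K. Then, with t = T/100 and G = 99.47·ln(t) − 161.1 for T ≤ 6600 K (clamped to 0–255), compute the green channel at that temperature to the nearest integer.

191

M_in = 10⁶/9000 = 111.11; M_out = 111.11 + (+179) = 290.11.
T_out = 10⁶/290.11 = 3447.0 K → 3450 K; t = 34.5.
G = 99.47·ln 34.5 − 161.1 = 99.47·3.5410 − 161.1 = 191.119.
Rounded: 191.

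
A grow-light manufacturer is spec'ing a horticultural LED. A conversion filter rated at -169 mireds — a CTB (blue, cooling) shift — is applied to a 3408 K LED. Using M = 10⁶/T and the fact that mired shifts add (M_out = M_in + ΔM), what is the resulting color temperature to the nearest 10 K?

M_in = 10⁶/3408 = 293.43 mireds.
M_out = 293.43 + (-169) = 124.43 mireds.
T_out = 10⁶/124.43 = 8036.8 K → 8040 K.

8040 K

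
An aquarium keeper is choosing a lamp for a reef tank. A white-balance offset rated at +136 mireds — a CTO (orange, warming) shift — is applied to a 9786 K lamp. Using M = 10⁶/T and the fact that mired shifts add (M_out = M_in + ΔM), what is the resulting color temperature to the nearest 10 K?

M_in = 10⁶/9786 = 102.19 mireds.
M_out = 102.19 + (+136) = 238.19 mireds.
T_out = 10⁶/238.19 = 4198.4 K → 4200 K.

4200 K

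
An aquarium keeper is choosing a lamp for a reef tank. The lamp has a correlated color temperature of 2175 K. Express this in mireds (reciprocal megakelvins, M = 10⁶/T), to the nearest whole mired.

460 mireds

M = 10⁶ / 2175 = 459.770 → 460 mireds.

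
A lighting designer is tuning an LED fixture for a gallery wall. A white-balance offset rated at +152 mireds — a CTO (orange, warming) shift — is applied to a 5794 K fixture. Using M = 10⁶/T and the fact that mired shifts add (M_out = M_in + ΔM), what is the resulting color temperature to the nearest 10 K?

M_in = 10⁶/5794 = 172.59 mireds.
M_out = 172.59 + (+152) = 324.59 mireds.
T_out = 10⁶/324.59 = 3080.8 K → 3080 K.

3080 K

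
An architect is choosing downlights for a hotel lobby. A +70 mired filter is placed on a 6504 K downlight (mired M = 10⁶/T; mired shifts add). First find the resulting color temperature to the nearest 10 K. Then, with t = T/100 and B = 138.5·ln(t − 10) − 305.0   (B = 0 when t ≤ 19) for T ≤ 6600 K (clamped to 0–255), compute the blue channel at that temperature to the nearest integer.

M_in = 10⁶/6504 = 153.75; M_out = 153.75 + (+70) = 223.75.
T_out = 10⁶/223.75 = 4469.2 K → 4470 K; t = 44.7.
B = 138.5·ln(44.7 − 10) − 305.0 = 138.5·ln 34.7 − 305.0 = 138.5·3.5467 − 305.0 = 186.223.
Rounded: 186.

186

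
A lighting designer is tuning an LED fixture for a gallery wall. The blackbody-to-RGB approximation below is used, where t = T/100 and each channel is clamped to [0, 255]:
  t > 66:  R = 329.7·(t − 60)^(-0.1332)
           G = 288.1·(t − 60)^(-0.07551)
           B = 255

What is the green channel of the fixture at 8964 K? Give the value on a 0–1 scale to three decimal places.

t = 8964/100 = 89.64; the t > 66 branch applies.
G = 288.1·(89.64 − 60)^(-0.07551) = 288.1·29.64^(-0.07551) = 288.1·0.77421 = 223.050.
On a 0–1 scale: 223.050/255 = 0.8747 → 0.875.

0.875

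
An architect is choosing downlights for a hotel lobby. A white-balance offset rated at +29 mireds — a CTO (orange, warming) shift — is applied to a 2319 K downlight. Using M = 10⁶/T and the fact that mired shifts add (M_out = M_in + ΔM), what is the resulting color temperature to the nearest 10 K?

2170 K

M_in = 10⁶/2319 = 431.22 mireds.
M_out = 431.22 + (+29) = 460.22 mireds.
T_out = 10⁶/460.22 = 2172.9 K → 2170 K.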